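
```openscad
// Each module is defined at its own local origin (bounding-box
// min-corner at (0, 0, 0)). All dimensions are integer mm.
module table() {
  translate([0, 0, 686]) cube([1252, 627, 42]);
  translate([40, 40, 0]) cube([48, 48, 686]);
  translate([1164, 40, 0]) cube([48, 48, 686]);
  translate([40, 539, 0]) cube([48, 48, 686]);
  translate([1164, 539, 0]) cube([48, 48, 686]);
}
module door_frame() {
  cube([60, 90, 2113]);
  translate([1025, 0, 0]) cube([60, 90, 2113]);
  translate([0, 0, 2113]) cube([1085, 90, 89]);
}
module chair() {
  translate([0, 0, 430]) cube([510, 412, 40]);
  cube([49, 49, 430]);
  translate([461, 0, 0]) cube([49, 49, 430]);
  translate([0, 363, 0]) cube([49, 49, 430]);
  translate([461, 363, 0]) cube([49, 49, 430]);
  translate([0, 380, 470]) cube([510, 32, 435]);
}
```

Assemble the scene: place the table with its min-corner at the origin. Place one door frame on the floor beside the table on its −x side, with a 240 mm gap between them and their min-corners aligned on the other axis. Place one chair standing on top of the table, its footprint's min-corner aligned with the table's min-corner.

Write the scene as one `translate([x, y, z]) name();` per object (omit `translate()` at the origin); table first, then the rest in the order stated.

table();
translate([-1325, 0, 0]) door_frame();
translate([0, 0, 728]) chair();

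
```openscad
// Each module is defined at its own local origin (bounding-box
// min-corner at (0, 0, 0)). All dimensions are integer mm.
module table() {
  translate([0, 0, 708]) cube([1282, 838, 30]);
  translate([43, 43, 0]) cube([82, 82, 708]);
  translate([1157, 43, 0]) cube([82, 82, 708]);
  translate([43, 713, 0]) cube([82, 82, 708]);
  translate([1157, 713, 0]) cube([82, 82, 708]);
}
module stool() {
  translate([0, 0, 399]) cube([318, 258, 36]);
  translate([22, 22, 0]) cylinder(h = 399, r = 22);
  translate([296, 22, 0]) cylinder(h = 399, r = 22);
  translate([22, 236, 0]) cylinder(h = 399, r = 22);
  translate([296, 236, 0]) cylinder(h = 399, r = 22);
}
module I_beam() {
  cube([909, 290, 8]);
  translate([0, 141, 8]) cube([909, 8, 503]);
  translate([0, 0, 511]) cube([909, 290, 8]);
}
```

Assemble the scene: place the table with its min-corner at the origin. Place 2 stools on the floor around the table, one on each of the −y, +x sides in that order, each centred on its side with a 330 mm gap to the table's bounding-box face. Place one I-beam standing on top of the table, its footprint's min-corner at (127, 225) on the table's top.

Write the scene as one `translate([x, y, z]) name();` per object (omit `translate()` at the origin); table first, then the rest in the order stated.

table();
translate([482, -588, 0]) stool();
translate([1612, 290, 0]) stool();
translate([127, 225, 738]) I_beam();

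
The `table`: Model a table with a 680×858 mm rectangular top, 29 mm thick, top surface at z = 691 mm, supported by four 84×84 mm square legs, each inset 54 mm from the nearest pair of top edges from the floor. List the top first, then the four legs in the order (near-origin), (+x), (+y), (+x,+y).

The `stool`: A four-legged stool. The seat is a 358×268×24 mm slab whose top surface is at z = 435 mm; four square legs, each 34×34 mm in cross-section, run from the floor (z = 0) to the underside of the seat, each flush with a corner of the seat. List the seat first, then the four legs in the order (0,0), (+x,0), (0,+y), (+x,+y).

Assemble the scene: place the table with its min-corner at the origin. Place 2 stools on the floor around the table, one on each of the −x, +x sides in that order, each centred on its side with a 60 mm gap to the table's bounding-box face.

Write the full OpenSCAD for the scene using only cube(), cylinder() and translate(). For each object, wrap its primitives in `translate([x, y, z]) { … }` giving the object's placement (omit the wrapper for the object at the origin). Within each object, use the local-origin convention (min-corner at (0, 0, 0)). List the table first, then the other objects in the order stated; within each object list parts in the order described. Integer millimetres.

translate([0, 0, 662]) cube([680, 858, 29]);
translate([54, 54, 0]) cube([84, 84, 662]);
translate([542, 54, 0]) cube([84, 84, 662]);
translate([54, 720, 0]) cube([84, 84, 662]);
translate([542, 720, 0]) cube([84, 84, 662]);
translate([-418, 295, 0]) {
  translate([0, 0, 411]) cube([358, 268, 24]);
  cube([34, 34, 411]);
  translate([324, 0, 0]) cube([34, 34, 411]);
  translate([0, 234, 0]) cube([34, 34, 411]);
  translate([324, 234, 0]) cube([34, 34, 411]);
}
translate([740, 295, 0]) {
  translate([0, 0, 411]) cube([358, 268, 24]);
  cube([34, 34, 411]);
  translate([324, 0, 0]) cube([34, 34, 411]);
  translate([0, 234, 0]) cube([34, 34, 411]);
  translate([324, 234, 0]) cube([34, 34, 411]);
}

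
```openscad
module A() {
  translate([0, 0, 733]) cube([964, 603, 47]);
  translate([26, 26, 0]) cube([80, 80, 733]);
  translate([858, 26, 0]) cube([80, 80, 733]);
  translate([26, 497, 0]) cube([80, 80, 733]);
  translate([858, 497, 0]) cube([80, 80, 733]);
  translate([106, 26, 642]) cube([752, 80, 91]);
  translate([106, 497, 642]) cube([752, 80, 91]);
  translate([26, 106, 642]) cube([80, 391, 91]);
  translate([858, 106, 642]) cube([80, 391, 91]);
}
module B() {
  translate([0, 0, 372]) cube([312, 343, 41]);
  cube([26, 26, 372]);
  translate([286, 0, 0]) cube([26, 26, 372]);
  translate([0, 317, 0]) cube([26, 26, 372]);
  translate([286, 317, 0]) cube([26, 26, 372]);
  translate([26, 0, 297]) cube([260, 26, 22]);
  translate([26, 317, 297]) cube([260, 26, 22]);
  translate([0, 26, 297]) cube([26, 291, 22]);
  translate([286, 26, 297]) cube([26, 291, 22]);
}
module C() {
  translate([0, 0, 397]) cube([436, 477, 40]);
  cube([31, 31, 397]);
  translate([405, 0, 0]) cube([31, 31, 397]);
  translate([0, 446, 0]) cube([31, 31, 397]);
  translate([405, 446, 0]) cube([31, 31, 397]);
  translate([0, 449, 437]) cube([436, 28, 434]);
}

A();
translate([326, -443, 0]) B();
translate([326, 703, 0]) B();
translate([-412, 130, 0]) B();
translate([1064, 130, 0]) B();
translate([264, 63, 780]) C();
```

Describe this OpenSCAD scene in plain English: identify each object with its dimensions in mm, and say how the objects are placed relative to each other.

A is a table: top 964 mm (x) × 603 mm (y), 47 mm thick, upper face at z = 780 mm, on four 80×80 mm square legs, each inset 26 mm from the nearest pair of top edges, running from z = 0 to the bottom of the top. Four apron rails, 80 mm thick and 91 mm tall, run between adjacent legs with their top edges flush with the underside of the top and their outer faces flush with the legs' outer faces.

B is a four-legged stool. The seat is 312×343 mm, 41 mm thick, top at z = 413 mm. It stands on four square legs, each 26×26 mm in cross-section, from z = 0 to the seat underside, each flush with a corner of the seat. Four stretchers, 26 mm wide and 22 mm tall, connect adjacent legs with their undersides at z = 297 mm, each running between the inner faces of the legs it joins and aligned with the legs' outer faces on the other axis.

C is a chair: 436×477 mm seat, 40 mm thick, top at z = 437 mm, on four 31 mm square corner legs flush with the seat edges. A 28 mm thick backrest slab spans the full seat width, extending 434 mm above the seat top, its back face flush with the seat's +y edge.

Four stools sit around the table at the −y, +y, −x, +x sides. The chair is on top of the table, centred.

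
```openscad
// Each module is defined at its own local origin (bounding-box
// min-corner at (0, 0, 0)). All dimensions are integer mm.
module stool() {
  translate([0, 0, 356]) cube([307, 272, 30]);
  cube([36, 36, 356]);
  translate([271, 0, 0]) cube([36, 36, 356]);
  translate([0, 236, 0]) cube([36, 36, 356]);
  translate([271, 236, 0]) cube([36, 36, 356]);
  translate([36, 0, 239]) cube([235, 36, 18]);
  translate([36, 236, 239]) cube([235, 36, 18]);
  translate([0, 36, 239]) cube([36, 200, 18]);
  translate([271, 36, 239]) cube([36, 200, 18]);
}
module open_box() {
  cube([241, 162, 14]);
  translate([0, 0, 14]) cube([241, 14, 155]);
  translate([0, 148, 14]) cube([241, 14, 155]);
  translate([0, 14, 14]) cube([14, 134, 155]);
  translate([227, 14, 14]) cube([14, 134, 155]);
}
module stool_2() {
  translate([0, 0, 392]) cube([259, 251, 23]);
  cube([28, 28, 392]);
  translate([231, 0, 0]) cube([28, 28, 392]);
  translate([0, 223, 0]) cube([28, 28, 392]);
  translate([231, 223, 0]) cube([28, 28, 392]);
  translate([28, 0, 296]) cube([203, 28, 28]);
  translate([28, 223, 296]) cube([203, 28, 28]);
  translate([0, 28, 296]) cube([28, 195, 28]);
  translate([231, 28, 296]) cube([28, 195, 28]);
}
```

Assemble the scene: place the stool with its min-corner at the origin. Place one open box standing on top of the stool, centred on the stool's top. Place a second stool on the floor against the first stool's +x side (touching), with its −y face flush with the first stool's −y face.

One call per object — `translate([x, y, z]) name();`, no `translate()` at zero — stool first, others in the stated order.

stool();
translate([33, 55, 386]) open_box();
translate([307, 0, 0]) stool_2();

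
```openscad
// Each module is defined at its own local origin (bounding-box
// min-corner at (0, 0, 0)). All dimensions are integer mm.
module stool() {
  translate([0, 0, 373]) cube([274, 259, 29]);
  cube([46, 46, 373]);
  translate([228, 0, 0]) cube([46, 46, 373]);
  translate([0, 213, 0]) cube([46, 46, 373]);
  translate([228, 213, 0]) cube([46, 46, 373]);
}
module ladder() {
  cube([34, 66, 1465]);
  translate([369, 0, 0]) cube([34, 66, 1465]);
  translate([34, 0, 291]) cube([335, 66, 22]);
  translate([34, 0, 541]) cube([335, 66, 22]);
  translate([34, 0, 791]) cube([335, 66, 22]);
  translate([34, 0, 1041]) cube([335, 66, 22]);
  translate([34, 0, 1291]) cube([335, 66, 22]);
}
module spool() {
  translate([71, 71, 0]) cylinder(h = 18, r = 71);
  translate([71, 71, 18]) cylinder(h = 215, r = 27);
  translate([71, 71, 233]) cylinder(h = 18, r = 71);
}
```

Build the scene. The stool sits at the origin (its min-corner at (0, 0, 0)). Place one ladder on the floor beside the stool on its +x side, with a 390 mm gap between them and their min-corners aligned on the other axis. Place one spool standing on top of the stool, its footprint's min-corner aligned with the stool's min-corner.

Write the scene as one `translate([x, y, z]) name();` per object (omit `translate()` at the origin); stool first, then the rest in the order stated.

stool();
translate([664, 0, 0]) ladder();
translate([0, 0, 402]) spool();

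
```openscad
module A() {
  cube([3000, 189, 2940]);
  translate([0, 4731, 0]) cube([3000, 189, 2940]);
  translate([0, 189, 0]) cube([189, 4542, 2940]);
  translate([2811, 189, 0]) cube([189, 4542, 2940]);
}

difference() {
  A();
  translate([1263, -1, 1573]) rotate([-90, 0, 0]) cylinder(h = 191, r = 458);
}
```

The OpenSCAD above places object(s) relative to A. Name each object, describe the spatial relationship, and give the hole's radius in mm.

The subtracted cylinder has r = 458 mm.

A is a house frame. The house frame has a circular hole through its front wall. The hole's radius is 458 mm.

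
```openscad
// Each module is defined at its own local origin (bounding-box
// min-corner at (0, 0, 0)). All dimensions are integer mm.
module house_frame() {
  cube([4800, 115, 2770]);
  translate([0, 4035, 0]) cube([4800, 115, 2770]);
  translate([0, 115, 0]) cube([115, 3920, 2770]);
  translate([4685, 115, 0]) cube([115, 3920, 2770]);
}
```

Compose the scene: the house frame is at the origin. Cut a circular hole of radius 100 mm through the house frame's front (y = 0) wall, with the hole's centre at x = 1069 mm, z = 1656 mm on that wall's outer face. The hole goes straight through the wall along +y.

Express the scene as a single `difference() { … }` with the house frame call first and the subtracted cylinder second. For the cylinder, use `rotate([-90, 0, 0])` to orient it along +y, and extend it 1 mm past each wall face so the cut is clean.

difference() {
  house_frame();
  translate([1069, -1, 1656]) rotate([-90, 0, 0]) cylinder(h = 117, r = 100);
}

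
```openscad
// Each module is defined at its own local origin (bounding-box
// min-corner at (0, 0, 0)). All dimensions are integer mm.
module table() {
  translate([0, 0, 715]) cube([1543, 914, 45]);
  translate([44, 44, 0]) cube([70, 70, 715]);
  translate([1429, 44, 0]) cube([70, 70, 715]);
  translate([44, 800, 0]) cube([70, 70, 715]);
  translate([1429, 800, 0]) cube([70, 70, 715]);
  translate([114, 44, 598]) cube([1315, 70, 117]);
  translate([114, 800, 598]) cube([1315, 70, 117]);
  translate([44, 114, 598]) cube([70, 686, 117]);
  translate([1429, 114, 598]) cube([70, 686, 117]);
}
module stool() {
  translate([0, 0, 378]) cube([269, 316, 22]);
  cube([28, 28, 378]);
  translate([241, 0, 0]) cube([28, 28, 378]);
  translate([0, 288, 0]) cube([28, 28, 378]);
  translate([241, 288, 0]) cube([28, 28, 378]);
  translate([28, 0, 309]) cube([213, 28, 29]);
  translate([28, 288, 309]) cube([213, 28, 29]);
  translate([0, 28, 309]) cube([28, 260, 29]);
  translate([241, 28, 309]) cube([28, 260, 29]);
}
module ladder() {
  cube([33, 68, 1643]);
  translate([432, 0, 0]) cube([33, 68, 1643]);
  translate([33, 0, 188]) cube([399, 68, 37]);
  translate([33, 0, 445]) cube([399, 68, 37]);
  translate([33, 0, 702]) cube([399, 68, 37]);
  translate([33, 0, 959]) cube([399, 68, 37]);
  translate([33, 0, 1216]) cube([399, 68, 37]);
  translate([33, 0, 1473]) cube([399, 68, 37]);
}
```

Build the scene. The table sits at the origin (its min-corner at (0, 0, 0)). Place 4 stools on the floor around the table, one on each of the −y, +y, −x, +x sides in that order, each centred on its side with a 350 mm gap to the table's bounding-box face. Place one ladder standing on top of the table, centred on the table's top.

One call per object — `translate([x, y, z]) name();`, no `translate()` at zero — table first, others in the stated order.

table();
translate([637, -666, 0]) stool();
translate([637, 1264, 0]) stool();
translate([-619, 299, 0]) stool();
translate([1893, 299, 0]) stool();
translate([539, 423, 760]) ladder();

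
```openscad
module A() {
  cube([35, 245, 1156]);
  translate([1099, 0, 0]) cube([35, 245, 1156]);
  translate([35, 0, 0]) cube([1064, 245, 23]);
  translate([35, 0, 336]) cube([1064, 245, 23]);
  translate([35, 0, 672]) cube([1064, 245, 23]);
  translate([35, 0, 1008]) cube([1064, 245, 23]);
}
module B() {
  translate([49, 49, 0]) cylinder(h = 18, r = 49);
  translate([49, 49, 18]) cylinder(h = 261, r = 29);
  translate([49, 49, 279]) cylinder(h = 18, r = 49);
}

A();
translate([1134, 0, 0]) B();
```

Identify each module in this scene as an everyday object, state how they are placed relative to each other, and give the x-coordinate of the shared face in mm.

A is a bookshelf. B is a spool. The spool is against the bookshelf's +x side, with their −y faces flush. The x-coordinate of the shared face is 1134 mm.

The bookshelf's +x face and the spool's −x face are both at x = 1134 mm.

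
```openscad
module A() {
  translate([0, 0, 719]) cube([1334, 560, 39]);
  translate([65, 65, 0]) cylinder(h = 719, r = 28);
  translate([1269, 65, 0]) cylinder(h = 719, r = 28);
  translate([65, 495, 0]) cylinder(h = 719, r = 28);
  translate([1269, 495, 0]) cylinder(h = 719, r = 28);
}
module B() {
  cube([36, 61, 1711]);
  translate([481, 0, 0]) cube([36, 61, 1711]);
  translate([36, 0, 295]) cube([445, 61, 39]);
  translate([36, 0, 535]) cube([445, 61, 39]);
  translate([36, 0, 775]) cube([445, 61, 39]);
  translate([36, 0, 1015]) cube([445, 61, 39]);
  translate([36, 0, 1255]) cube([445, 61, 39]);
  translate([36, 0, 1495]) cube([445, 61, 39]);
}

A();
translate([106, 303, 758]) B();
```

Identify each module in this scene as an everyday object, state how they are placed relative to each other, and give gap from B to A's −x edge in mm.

The ladder's min-x is at 106; the table's min-x is 0; gap = 106 mm.

A is a table. B is a ladder. The ladder is on top of the table. The gap from the ladder to the table's −x edge is 106 mm.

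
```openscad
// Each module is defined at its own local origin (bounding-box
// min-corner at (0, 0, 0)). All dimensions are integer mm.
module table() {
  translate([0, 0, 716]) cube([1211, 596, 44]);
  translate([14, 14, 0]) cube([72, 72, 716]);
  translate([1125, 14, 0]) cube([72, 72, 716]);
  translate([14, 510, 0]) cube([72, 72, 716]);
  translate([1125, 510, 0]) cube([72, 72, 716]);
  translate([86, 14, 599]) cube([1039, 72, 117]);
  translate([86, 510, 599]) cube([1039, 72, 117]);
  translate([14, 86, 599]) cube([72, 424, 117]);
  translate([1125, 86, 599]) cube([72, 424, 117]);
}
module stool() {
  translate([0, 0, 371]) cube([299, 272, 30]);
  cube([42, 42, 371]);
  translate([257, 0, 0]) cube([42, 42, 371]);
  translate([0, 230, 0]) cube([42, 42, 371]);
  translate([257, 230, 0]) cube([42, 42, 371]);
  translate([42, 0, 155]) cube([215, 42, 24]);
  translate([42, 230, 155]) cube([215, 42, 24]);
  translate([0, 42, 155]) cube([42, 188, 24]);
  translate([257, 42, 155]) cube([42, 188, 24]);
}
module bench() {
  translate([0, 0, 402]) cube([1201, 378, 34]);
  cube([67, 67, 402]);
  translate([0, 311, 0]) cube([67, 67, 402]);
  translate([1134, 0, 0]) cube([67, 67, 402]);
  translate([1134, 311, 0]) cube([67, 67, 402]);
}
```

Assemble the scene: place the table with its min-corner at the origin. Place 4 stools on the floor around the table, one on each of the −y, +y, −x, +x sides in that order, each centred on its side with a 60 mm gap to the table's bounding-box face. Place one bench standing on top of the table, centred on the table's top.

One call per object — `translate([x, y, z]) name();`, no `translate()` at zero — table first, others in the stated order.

table();
translate([456, -332, 0]) stool();
translate([456, 656, 0]) stool();
translate([-359, 162, 0]) stool();
translate([1271, 162, 0]) stool();
translate([5, 109, 760]) bench();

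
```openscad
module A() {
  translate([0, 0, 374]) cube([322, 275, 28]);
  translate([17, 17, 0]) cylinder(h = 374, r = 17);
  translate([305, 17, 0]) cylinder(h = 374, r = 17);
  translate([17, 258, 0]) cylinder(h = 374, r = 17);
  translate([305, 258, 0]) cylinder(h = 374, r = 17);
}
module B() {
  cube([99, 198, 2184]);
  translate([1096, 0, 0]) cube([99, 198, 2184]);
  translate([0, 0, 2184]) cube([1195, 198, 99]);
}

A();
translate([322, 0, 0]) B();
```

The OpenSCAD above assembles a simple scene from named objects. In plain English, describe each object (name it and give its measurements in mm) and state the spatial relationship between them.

A is a four-legged stool. The seat is 322×275 mm, 28 mm thick, top at z = 402 mm. It stands on four round legs, each 34 mm in diameter, from z = 0 to the seat underside, each leg's axis is inset half a diameter from the nearest pair of seat edges (so the leg's bounding box is flush with the corner).

B is a rectangular door frame: two vertical jambs of 99×198 mm section, 2184 mm tall, with a clear opening 997 mm wide between their inner faces. A header 99 mm tall and 198 mm deep lies on top of the jambs and spans the full outside width.

The door frame is against the stool's +x side, with their −y faces flush.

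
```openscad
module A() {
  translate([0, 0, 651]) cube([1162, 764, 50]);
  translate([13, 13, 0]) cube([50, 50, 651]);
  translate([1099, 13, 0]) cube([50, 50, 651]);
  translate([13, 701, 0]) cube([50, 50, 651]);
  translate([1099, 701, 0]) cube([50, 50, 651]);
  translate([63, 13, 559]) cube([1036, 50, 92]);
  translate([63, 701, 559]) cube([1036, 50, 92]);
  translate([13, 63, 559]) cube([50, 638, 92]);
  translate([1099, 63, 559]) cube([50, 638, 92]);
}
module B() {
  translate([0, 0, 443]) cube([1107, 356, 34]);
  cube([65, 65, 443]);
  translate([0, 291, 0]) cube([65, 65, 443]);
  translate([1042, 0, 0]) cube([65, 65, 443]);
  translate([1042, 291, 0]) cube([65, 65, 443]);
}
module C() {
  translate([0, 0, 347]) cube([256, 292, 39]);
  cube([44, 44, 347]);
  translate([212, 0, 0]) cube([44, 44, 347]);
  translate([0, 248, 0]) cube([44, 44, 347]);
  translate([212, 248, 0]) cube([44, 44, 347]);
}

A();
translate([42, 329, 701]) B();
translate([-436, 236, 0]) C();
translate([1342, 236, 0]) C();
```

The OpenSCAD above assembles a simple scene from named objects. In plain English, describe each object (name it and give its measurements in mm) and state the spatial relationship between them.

A is a table with a 1162×764 mm rectangular top, 50 mm thick, top surface at z = 701 mm, supported by four 50×50 mm square legs, each inset 13 mm from the nearest pair of top edges, running from the floor. Four apron rails, 50 mm thick and 92 mm tall, run between adjacent legs with their top edges flush with the underside of the top and their outer faces flush with the legs' outer faces.

B is a long wooden bench with a 1107 mm (x) × 356 mm (y) seat, 34 mm thick, its top surface 477 mm above the floor. Four 65 mm square legs at the seat corners, flush with the edges, run from z = 0 to the seat underside.

C is a four-legged stool. The seat is 256×292 mm, 39 mm thick, top at z = 386 mm. It stands on four square legs, each 44×44 mm in cross-section, from z = 0 to the seat underside, each flush with a corner of the seat.

The bench is on top of the table. Two stools sit around the table at the −x, +x sides.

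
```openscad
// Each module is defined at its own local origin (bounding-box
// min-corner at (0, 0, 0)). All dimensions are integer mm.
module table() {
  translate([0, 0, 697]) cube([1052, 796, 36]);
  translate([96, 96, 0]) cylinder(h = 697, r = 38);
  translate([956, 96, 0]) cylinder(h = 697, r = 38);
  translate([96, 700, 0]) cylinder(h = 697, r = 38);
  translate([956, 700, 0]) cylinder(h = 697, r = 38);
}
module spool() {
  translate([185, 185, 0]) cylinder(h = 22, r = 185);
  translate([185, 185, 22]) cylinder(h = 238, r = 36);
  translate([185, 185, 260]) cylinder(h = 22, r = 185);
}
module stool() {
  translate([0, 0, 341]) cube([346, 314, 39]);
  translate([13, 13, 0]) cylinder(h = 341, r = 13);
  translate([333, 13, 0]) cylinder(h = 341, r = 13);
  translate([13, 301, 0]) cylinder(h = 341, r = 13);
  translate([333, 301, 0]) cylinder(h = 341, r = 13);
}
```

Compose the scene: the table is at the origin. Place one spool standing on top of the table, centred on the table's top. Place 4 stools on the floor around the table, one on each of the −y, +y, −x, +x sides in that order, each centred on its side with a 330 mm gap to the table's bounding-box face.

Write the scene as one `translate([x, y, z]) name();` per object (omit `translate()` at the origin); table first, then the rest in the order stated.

table();
translate([341, 213, 733]) spool();
translate([353, -644, 0]) stool();
translate([353, 1126, 0]) stool();
translate([-676, 241, 0]) stool();
translate([1382, 241, 0]) stool();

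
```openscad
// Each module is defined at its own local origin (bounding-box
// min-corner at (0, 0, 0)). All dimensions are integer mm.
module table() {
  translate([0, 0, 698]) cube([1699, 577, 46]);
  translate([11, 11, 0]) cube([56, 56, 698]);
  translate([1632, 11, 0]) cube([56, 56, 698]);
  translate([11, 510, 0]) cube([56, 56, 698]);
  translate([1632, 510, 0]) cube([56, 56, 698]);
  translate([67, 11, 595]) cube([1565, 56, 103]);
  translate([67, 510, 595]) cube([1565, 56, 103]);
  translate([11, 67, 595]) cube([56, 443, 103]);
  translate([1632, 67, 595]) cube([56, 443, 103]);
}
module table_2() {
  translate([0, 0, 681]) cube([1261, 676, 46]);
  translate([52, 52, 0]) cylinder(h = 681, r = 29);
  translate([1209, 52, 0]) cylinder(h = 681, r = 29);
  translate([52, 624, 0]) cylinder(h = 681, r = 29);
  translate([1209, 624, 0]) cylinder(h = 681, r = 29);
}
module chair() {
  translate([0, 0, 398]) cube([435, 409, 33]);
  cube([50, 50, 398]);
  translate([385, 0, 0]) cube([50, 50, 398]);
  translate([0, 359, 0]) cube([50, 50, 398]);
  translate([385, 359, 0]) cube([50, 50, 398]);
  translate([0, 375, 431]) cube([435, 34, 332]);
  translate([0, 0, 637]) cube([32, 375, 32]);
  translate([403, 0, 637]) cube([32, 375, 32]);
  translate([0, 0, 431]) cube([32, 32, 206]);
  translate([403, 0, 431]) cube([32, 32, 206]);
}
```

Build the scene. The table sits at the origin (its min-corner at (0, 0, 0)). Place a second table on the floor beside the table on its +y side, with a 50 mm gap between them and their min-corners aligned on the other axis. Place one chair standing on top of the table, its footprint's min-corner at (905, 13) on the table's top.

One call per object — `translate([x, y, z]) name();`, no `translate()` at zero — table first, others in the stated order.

table();
translate([0, 627, 0]) table_2();
translate([905, 13, 744]) chair();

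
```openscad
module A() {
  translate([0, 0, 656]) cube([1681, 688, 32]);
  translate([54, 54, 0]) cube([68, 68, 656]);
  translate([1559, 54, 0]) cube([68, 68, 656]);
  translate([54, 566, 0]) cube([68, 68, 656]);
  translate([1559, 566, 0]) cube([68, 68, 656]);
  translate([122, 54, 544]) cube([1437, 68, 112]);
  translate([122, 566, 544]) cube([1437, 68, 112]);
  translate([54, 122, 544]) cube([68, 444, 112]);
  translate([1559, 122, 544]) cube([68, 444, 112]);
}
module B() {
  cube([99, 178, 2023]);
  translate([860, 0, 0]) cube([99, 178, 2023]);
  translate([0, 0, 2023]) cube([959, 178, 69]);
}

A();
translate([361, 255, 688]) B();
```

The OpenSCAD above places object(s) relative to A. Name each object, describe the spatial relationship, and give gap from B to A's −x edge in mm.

The door frame's min-x is at 361; the table's min-x is 0; gap = 361 mm.

A is a table. B is a door frame. The door frame is on top of the table, centred. The gap from the door frame to the table's −x edge is 361 mm.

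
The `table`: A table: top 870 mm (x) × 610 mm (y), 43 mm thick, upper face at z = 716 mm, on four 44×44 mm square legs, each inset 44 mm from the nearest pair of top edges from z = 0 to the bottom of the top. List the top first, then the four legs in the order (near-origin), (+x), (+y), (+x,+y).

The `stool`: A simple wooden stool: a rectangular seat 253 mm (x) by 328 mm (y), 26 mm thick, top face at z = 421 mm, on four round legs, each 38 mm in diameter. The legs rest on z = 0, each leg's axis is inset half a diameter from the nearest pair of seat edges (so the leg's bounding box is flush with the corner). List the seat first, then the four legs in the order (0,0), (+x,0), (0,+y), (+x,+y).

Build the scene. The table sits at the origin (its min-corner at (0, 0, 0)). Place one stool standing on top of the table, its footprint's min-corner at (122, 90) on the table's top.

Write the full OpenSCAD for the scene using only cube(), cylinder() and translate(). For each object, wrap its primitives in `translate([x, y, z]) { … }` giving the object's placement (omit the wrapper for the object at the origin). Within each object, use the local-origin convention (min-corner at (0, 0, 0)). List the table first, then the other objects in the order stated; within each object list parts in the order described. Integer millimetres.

translate([0, 0, 673]) cube([870, 610, 43]);
translate([44, 44, 0]) cube([44, 44, 673]);
translate([782, 44, 0]) cube([44, 44, 673]);
translate([44, 522, 0]) cube([44, 44, 673]);
translate([782, 522, 0]) cube([44, 44, 673]);
translate([122, 90, 716]) {
  translate([0, 0, 395]) cube([253, 328, 26]);
  translate([19, 19, 0]) cylinder(h = 395, r = 19);
  translate([234, 19, 0]) cylinder(h = 395, r = 19);
  translate([19, 309, 0]) cylinder(h = 395, r = 19);
  translate([234, 309, 0]) cylinder(h = 395, r = 19);
}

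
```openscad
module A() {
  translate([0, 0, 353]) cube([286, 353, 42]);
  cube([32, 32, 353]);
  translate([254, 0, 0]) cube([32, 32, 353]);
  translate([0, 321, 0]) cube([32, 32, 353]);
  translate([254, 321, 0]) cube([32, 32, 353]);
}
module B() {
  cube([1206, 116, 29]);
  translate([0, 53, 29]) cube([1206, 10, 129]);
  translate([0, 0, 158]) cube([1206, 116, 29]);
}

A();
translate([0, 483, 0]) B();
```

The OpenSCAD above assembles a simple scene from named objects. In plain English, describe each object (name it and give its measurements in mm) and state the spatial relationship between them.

A is a four-legged stool. The seat is a 286×353×42 mm slab whose top surface is at z = 395 mm; four square legs, each 32×32 mm in cross-section, run from the floor (z = 0) to the underside of the seat, each flush with a corner of the seat.

B is an I-beam lying along x, 1206 mm long. Overall section height 187 mm. Two flanges 116 mm wide (y) and 29 mm thick, one on the floor and one at the top; a web 10 mm thick runs between them, centred on the flange width.

The I-beam is on the floor beside the stool on its +y side.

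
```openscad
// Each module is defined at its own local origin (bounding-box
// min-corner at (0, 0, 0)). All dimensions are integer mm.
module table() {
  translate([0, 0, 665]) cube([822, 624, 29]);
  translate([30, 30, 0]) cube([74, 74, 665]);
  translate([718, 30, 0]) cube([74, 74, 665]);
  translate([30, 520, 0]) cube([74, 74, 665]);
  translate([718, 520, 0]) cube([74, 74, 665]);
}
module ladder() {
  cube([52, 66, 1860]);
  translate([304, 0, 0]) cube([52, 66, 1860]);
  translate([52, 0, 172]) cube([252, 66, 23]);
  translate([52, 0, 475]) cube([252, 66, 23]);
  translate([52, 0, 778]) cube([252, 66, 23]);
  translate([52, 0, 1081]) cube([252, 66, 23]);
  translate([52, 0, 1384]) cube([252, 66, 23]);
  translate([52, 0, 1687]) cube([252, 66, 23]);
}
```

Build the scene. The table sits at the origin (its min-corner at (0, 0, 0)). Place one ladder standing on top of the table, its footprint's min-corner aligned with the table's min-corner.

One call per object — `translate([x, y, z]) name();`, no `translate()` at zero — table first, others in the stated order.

table();
translate([0, 0, 694]) ladder();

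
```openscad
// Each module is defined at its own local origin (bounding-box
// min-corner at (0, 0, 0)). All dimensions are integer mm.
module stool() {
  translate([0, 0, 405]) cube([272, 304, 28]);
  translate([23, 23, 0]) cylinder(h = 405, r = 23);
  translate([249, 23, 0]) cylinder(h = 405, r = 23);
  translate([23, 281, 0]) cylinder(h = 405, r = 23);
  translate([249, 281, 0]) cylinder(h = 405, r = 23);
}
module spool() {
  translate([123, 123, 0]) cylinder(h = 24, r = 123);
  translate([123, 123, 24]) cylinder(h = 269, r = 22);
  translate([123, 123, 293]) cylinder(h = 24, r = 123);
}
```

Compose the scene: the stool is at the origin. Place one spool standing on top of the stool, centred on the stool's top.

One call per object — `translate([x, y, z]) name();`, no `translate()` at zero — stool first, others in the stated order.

stool();
translate([13, 29, 433]) spool();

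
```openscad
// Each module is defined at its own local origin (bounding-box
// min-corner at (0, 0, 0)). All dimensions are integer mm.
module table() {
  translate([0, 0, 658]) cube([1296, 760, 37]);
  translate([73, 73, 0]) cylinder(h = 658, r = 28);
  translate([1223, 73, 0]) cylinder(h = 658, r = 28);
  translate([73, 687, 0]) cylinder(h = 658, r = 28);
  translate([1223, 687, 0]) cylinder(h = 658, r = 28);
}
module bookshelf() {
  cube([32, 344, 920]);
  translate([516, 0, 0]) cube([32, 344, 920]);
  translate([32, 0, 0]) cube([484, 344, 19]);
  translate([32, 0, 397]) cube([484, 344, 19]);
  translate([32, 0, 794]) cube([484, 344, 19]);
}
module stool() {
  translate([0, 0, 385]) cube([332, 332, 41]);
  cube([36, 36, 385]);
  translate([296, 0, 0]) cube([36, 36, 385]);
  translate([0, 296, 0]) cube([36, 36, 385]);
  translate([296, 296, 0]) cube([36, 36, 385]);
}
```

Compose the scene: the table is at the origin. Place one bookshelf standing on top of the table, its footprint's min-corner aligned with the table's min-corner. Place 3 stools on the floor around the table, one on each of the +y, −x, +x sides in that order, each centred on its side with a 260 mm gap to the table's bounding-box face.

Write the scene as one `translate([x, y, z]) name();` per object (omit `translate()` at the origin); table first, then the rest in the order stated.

table();
translate([0, 0, 695]) bookshelf();
translate([482, 1020, 0]) stool();
translate([-592, 214, 0]) stool();
translate([1556, 214, 0]) stool();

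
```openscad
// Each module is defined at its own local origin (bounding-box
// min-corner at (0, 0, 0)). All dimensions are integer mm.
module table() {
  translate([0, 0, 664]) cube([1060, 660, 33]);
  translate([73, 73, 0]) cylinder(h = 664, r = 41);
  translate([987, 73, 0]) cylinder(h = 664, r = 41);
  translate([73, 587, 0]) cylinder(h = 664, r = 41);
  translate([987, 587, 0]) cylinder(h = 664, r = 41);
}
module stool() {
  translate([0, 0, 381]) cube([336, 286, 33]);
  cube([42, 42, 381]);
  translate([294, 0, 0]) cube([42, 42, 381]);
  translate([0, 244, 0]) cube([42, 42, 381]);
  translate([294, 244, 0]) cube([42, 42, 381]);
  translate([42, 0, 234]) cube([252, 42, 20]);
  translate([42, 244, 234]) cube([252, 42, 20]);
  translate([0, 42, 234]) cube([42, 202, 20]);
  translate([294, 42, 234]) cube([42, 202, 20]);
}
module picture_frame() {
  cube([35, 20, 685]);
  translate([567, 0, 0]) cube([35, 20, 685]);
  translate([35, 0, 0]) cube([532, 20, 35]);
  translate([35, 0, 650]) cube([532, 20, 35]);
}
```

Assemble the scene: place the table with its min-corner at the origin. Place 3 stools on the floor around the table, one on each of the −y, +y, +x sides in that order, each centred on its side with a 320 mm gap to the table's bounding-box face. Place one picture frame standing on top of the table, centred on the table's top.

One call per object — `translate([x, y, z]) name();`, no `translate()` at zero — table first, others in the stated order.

table();
translate([362, -606, 0]) stool();
translate([362, 980, 0]) stool();
translate([1380, 187, 0]) stool();
translate([229, 320, 697]) picture_frame();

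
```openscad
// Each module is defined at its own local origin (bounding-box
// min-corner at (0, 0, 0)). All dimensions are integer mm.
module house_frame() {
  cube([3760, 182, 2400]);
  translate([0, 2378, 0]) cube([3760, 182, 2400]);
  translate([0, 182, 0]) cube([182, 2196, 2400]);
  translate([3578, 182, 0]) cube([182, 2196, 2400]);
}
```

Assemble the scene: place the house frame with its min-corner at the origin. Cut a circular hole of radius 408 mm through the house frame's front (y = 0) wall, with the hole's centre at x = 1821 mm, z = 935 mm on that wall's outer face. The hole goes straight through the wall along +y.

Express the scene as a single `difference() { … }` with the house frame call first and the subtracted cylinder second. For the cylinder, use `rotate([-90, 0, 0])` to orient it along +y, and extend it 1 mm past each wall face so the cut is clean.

difference() {
  house_frame();
  translate([1821, -1, 935]) rotate([-90, 0, 0]) cylinder(h = 184, r = 408);
}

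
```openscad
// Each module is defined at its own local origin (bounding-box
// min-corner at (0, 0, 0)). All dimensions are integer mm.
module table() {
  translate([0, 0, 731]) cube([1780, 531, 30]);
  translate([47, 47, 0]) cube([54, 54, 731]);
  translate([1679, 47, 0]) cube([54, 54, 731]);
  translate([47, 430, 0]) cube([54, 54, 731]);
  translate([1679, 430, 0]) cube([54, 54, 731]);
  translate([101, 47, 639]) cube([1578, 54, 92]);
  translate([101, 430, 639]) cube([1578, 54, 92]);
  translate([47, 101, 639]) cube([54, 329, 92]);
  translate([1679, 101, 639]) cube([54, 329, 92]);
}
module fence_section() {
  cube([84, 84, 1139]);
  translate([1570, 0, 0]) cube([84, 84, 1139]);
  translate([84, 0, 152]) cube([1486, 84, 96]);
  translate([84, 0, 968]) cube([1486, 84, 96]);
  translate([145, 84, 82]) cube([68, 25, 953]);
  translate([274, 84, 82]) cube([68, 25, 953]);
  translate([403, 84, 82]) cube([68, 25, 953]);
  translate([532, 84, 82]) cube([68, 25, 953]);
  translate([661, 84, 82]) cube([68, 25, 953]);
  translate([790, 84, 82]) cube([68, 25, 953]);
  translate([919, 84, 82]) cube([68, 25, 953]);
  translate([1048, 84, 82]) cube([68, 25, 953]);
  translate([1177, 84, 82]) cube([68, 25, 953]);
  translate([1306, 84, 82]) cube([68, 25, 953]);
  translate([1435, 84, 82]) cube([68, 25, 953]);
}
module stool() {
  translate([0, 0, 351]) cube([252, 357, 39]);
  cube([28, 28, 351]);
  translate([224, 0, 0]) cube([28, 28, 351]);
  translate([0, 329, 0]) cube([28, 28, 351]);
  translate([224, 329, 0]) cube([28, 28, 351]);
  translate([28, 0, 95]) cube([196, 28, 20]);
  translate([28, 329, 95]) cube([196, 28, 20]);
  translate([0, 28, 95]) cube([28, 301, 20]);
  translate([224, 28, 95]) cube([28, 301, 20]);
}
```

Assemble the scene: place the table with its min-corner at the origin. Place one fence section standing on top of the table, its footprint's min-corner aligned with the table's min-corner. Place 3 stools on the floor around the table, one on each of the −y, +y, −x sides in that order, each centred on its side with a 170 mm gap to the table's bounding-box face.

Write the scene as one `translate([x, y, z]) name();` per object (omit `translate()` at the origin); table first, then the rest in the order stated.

table();
translate([0, 0, 761]) fence_section();
translate([764, -527, 0]) stool();
translate([764, 701, 0]) stool();
translate([-422, 87, 0]) stool();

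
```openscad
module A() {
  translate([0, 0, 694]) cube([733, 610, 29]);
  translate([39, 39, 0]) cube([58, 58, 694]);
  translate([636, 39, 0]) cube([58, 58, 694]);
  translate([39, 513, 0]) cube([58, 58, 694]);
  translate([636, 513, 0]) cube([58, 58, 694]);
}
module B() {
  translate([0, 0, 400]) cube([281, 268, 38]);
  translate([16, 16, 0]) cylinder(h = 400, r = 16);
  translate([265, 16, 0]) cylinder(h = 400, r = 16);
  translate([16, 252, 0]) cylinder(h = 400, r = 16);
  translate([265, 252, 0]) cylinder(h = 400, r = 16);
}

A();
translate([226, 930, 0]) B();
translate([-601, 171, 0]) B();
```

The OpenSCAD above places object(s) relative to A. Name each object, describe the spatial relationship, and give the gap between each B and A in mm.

Each stool's nearest face is 320 mm from the table's bounding box.

A is a table. B is a stool. Two stools sit around the table at the +y, −x sides. The gap between each stool and the table is 320 mm.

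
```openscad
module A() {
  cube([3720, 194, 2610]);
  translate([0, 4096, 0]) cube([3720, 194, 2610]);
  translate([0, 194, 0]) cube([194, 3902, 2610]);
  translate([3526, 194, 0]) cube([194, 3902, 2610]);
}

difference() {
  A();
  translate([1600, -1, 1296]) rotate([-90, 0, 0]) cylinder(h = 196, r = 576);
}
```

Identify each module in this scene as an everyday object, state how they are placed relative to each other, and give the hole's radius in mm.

The subtracted cylinder has r = 576 mm.

A is a house frame. The house frame has a circular hole through its front wall. The hole's radius is 576 mm.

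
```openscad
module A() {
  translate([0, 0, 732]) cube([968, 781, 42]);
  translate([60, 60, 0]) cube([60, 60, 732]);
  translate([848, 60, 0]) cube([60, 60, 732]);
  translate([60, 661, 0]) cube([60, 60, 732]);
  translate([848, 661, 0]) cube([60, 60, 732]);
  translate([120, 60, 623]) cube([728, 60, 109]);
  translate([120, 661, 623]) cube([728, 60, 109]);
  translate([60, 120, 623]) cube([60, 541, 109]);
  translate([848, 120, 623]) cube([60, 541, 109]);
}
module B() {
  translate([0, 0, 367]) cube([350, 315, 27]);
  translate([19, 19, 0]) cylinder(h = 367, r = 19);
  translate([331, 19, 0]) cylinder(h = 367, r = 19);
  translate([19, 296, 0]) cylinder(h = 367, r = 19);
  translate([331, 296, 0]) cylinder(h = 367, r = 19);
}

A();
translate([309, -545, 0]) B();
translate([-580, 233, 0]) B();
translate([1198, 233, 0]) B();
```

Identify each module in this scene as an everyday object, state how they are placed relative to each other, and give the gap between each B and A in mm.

A is a table. B is a stool. Three stools sit around the table at the −y, −x, +x sides. The gap between each stool and the table is 230 mm.

Each stool's nearest face is 230 mm from the table's bounding box.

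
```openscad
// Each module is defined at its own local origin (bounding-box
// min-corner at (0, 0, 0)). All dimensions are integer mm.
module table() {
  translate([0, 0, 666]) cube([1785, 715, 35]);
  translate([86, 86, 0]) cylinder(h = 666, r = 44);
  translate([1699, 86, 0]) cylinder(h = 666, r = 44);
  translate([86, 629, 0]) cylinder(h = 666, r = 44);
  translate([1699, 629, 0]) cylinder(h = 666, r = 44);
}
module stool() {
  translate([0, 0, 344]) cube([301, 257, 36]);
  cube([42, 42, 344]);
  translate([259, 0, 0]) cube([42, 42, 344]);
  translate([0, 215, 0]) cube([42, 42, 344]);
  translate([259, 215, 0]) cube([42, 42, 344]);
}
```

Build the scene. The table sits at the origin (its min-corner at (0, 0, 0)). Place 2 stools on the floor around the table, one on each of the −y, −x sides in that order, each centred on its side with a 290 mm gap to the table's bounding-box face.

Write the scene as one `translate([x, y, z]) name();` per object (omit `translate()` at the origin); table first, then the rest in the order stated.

table();
translate([742, -547, 0]) stool();
translate([-591, 229, 0]) stool();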